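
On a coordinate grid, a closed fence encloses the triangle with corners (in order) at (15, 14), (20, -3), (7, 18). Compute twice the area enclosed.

By the shoelace formula, twice the signed area is |(15·(-3) − 20·14) + (20·18 − 7·(-3)) + (7·14 − 15·18)| = 116, so the area is 58.

116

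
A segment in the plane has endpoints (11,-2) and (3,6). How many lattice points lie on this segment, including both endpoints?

9

The number of lattice points on a segment between lattice points is gcd(|Δx|,|Δy|) + 1 = gcd(8,8) + 1 = 8 + 1 = 9.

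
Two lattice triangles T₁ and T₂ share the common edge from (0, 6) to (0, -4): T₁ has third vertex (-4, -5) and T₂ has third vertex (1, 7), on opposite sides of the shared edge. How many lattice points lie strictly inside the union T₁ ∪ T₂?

24

The union is the simple quadrilateral with vertices (0, 6), (-4, -5), (0, -4), (1, 7) in order.
Using the shoelace formula, 2A = |[0·(-5) − (-4)·6] + [(-4)·(-4) − 0·(-5)] + [0·7 − 1·(-4)] + [1·6 − 0·7]| = 50, so the area is 25.
The number of boundary lattice points is Σ gcd(|Δx|,|Δy|) = gcd(4,11) + gcd(4,1) + gcd(1,11) + gcd(1,1) = 1+1+1+1 = 4.
By Pick's theorem I = A − B/2 + 1 = 25 − 4/2 + 1 = 24.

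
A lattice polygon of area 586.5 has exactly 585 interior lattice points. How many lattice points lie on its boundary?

Pick's theorem gives A = I + B/2 − 1, so B = 2(A − I + 1) = 2(586.5 − 585 + 1) = 5.

5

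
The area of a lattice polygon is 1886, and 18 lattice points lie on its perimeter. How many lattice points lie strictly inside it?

From Pick's theorem, I = A − B/2 + 1 = 1886 − 18/2 + 1 = 1878.

1878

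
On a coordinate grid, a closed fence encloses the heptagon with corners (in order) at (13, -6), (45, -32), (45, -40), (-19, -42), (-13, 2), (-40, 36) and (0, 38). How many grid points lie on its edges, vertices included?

Summing gcd(|Δx|,|Δy|) over the edges gives the boundary count: gcd(32,26) + gcd(0,8) + gcd(64,2) + gcd(6,44) + gcd(27,34) + gcd(40,2) + gcd(13,44) = 2+8+2+2+1+2+1 = 18.

18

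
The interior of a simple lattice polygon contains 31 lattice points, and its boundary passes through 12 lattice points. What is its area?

36

By Pick's theorem, A = I + B/2 − 1 = 31 + 12/2 − 1 = 36.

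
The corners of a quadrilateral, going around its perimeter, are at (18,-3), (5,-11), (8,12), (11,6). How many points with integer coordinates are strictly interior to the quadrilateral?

Using the shoelace formula, 2A = |[18·(-11) − 5·(-3)] + [5·12 − 8·(-11)] + [8·6 − 11·12] + [11·(-3) − 18·6]| = 260, so the area is 130.
The number of boundary lattice points is Σ gcd(|Δx|,|Δy|) = gcd(13,8) + gcd(3,23) + gcd(3,6) + gcd(7,9) = 1+1+3+1 = 6.
By Pick's theorem A = I + B/2 − 1, so I = 130 − 6/2 + 1 = 128.

128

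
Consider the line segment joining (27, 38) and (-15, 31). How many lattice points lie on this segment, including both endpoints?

The number of lattice points on a segment between lattice points is gcd(|Δx|,|Δy|) + 1 = gcd(42,7) + 1 = 7 + 1 = 8.

8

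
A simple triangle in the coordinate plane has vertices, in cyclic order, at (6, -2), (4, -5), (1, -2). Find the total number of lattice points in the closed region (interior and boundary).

13

Using the shoelace formula, 2A = |(6·(-5) − 4·(-2)) + (4·(-2) − 1·(-5)) + (1·(-2) − 6·(-2))| = 15, so the area is 7.5.
Along each edge there are gcd(|Δx|,|Δy|)+1 lattice points, so counting each shared vertex once the boundary has gcd(2,3) + gcd(3,3) + gcd(5,0) = 1+3+5 = 9.
Pick's theorem gives I = A − B/2 + 1 = 7.5 − 9/2 + 1 = 4, so the closed region contains I + B = 4 + 9 = 13 lattice points.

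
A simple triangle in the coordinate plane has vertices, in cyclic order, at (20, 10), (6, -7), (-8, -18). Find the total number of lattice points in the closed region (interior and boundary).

58

The shoelace formula gives twice the area as |[20·(-7) − 6·10] + [6·(-18) − (-8)·(-7)] + [(-8)·10 − 20·(-18)]| = 84, so the area is 42.
The number of boundary lattice points is Σ gcd(|Δx|,|Δy|) = gcd(14,17) + gcd(14,11) + gcd(28,28) = 1+1+28 = 30.
Pick's theorem gives I = A − B/2 + 1 = 42 − 30/2 + 1 = 28, so the closed region contains I + B = 28 + 30 = 58 lattice points.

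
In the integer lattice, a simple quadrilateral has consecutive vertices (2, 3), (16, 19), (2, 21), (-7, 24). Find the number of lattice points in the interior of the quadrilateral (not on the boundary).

By the shoelace formula, twice the signed area is |(2·19 − 16·3) + (16·21 − 2·19) + (2·24 − (-7)·21) + ((-7)·3 − 2·24)| = 414, so the area is 207.
Along each edge there are gcd(|Δx|,|Δy|)+1 lattice points, so counting each shared vertex once the boundary has gcd(14,16) + gcd(14,2) + gcd(9,3) + gcd(9,21) = 2+2+3+3 = 10.
Pick's theorem gives I = A − B/2 + 1 = 207 − 10/2 + 1 = 203.

203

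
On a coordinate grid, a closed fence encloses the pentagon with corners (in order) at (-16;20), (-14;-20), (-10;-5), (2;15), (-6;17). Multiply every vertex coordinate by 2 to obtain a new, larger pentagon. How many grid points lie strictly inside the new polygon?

The shoelace formula gives twice the area as |((-16)·(-20) − (-14)·20) + ((-14)·(-5) − (-10)·(-20)) + ((-10)·15 − 2·(-5)) + (2·17 − (-6)·15) + ((-6)·20 − (-16)·17)| = 606, so the area is 303.
Along each edge there are gcd(|Δx|,|Δy|)+1 lattice points, so counting each shared vertex once the boundary has gcd(2,40) + gcd(4,15) + gcd(12,20) + gcd(8,2) + gcd(10,3) = 2+1+4+2+1 = 10.
Scaling by 2 multiplies the area by 2² = 4 (so the new area is 1212) and multiplies the boundary lattice-point count by 2, giving 20.
By Pick's theorem, the interior count of the dilated polygon is 1212 − 20/2 + 1 = 1203.

1203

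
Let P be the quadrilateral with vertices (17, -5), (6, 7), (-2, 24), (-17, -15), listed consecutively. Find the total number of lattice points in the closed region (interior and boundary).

547

The shoelace formula gives twice the area as |(17·7 − 6·(-5)) + (6·24 − (-2)·7) + ((-2)·(-15) − (-17)·24) + ((-17)·(-5) − 17·(-15))| = 1085, so the area is 542.5.
The number of boundary lattice points is Σ gcd(|Δx|,|Δy|) = gcd(11,12) + gcd(8,17) + gcd(15,39) + gcd(34,10) = 1+1+3+2 = 7.
Pick's theorem gives I = A − B/2 + 1 = 542.5 − 7/2 + 1 = 540, so the closed region contains I + B = 540 + 7 = 547 lattice points.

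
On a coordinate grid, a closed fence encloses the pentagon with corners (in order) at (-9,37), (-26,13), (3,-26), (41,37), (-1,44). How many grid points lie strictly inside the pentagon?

Using the shoelace formula, 2A = |((-9)·13 − (-26)·37) + ((-26)·(-26) − 3·13) + (3·37 − 41·(-26)) + (41·44 − (-1)·37) + ((-1)·37 − (-9)·44)| = 4859, so the area is 2429.5.
The number of boundary lattice points is Σ gcd(|Δx|,|Δy|) = gcd(17,24) + gcd(29,39) + gcd(38,63) + gcd(42,7) + gcd(8,7) = 1+1+1+7+1 = 11.
Pick's theorem gives I = A − B/2 + 1 = 2429.5 − 11/2 + 1 = 2425.

2425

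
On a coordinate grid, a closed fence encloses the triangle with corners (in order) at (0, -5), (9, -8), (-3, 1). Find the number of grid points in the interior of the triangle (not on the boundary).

By the shoelace formula, twice the signed area is |[0·(-8) − 9·(-5)] + [9·1 − (-3)·(-8)] + [(-3)·(-5) − 0·1]| = 45, so the area is 22.5.
The number of boundary lattice points is Σ gcd(|Δx|,|Δy|) = gcd(9,3) + gcd(12,9) + gcd(3,6) = 3+3+3 = 9.
Pick's theorem gives I = A − B/2 + 1 = 22.5 − 9/2 + 1 = 19.

19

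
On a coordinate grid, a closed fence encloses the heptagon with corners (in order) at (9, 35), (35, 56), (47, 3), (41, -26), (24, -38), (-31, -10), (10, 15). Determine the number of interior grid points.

The shoelace formula gives twice the area as |(9·56 − 35·35) + (35·3 − 47·56) + (47·(-26) − 41·3) + (41·(-38) − 24·(-26)) + (24·(-10) − (-31)·(-38)) + ((-31)·15 − 10·(-10)) + (10·35 − 9·15)| = 7095, so the area is 3547.5.
Along each edge there are gcd(|Δx|,|Δy|)+1 lattice points, so counting each shared vertex once the boundary has gcd(26,21) + gcd(12,53) + gcd(6,29) + gcd(17,12) + gcd(55,28) + gcd(41,25) + gcd(1,20) = 1+1+1+1+1+1+1 = 7.
Pick's theorem gives I = A − B/2 + 1 = 3547.5 − 7/2 + 1 = 3545.

3545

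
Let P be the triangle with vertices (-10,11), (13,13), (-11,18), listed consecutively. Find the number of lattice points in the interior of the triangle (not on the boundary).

81

By the shoelace formula, twice the signed area is |[(-10)·13 − 13·11] + [13·18 − (-11)·13] + [(-11)·11 − (-10)·18]| = 163, so the area is 163/2.
Summing gcd(|Δx|,|Δy|) over the edges gives the boundary count: gcd(23,2) + gcd(24,5) + gcd(1,7) = 1+1+1 = 3.
By Pick's theorem A = I + B/2 − 1, so I = 163/2 − 3/2 + 1 = 81.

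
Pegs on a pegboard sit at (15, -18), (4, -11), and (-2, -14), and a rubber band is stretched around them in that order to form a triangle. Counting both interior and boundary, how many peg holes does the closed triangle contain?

The shoelace formula gives twice the area as |(15·(-11) − 4·(-18)) + (4·(-14) − (-2)·(-11)) + ((-2)·(-18) − 15·(-14))| = 75, so the area is 37.5.
Along each edge there are gcd(|Δx|,|Δy|)+1 lattice points, so counting each shared vertex once the boundary has gcd(11,7) + gcd(6,3) + gcd(17,4) = 1+3+1 = 5.
Pick's theorem gives I = A − B/2 + 1 = 37.5 − 5/2 + 1 = 36, so the closed region contains I + B = 36 + 5 = 41 lattice points.

41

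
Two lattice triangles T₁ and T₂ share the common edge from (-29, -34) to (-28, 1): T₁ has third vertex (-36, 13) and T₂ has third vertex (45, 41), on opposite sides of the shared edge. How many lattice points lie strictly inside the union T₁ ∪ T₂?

1401

The union is the simple quadrilateral with vertices (-29, -34), (-36, 13), (-28, 1), (45, 41) in order.
By the shoelace formula, twice the signed area is |[(-29)·13 − (-36)·(-34)] + [(-36)·1 − (-28)·13] + [(-28)·41 − 45·1] + [45·(-34) − (-29)·41]| = 2807, so the area is 1403.5.
Summing gcd(|Δx|,|Δy|) over the edges gives the boundary count: gcd(7,47) + gcd(8,12) + gcd(73,40) + gcd(74,75) = 1+4+1+1 = 7.
By Pick's theorem I = A − B/2 + 1 = 1403.5 − 7/2 + 1 = 1401.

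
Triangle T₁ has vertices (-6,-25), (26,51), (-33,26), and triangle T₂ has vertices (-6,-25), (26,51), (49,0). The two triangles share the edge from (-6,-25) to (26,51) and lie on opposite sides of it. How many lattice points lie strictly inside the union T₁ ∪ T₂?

3528

The union is the simple quadrilateral with vertices (-6,-25), (-33,26), (26,51), (49,0) in order.
Using the shoelace formula, 2A = |((-6)·26 − (-33)·(-25)) + ((-33)·51 − 26·26) + (26·0 − 49·51) + (49·(-25) − (-6)·0)| = 7064, so the area is 3532.
Summing gcd(|Δx|,|Δy|) over the edges gives the boundary count: gcd(27,51) + gcd(59,25) + gcd(23,51) + gcd(55,25) = 3+1+1+5 = 10.
By Pick's theorem I = A − B/2 + 1 = 3532 − 10/2 + 1 = 3528.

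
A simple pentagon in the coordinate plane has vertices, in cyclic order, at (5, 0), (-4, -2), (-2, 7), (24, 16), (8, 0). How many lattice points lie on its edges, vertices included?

22

Summing gcd(|Δx|,|Δy|) over the edges gives the boundary count: gcd(9,2) + gcd(2,9) + gcd(26,9) + gcd(16,16) + gcd(3,0) = 1+1+1+16+3 = 22.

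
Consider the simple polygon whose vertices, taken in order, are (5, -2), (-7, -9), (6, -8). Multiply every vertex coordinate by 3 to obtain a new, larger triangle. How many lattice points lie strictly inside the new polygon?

Using the shoelace formula, 2A = |(5·(-9) − (-7)·(-2)) + ((-7)·(-8) − 6·(-9)) + (6·(-2) − 5·(-8))| = 79, so the area is 79/2.
Along each edge there are gcd(|Δx|,|Δy|)+1 lattice points, so counting each shared vertex once the boundary has gcd(12,7) + gcd(13,1) + gcd(1,6) = 1+1+1 = 3.
Scaling by 3 multiplies the area by 3² = 9 (so the new area is 711/2) and multiplies the boundary lattice-point count by 3, giving 9.
By Pick's theorem, the interior count of the dilated polygon is 711/2 − 9/2 + 1 = 352.

352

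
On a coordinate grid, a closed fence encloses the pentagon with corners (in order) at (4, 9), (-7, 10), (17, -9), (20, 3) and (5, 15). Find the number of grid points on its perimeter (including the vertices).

9

Summing gcd(|Δx|,|Δy|) over the edges gives the boundary count: gcd(11,1) + gcd(24,19) + gcd(3,12) + gcd(15,12) + gcd(1,6) = 1+1+3+3+1 = 9.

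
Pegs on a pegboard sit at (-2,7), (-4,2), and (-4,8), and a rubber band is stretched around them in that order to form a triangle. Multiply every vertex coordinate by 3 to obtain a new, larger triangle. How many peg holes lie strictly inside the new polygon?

43

The shoelace formula gives twice the area as |[(-2)·2 − (-4)·7] + [(-4)·8 − (-4)·2] + [(-4)·7 − (-2)·8]| = 12, so the area is 6.
Along each edge there are gcd(|Δx|,|Δy|)+1 lattice points, so counting each shared vertex once the boundary has gcd(2,5) + gcd(0,6) + gcd(2,1) = 1+6+1 = 8.
Scaling by 3 multiplies the area by 3² = 9 (so the new area is 54) and multiplies the boundary lattice-point count by 3, giving 24.
By Pick's theorem, the interior count of the dilated polygon is 54 − 24/2 + 1 = 43.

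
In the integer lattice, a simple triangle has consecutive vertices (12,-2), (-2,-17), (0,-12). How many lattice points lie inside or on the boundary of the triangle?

Using the shoelace formula, 2A = |[12·(-17) − (-2)·(-2)] + [(-2)·(-12) − 0·(-17)] + [0·(-2) − 12·(-12)]| = 40, so the area is 20.
Along each edge there are gcd(|Δx|,|Δy|)+1 lattice points, so counting each shared vertex once the boundary has gcd(14,15) + gcd(2,5) + gcd(12,10) = 1+1+2 = 4.
Pick's theorem gives I = A − B/2 + 1 = 20 − 4/2 + 1 = 19, so the closed region contains I + B = 19 + 4 = 23 lattice points.

23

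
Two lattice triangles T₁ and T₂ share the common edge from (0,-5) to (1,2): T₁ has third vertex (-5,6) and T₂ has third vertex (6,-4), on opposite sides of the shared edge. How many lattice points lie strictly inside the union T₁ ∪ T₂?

The union is the simple quadrilateral with vertices (0,-5), (-5,6), (1,2), (6,-4) in order.
The shoelace formula gives twice the area as |[0·6 − (-5)·(-5)] + [(-5)·2 − 1·6] + [1·(-4) − 6·2] + [6·(-5) − 0·(-4)]| = 87, so the area is 87/2.
Along each edge there are gcd(|Δx|,|Δy|)+1 lattice points, so counting each shared vertex once the boundary has gcd(5,11) + gcd(6,4) + gcd(5,6) + gcd(6,1) = 1+2+1+1 = 5.
By Pick's theorem I = A − B/2 + 1 = 87/2 − 5/2 + 1 = 42.

42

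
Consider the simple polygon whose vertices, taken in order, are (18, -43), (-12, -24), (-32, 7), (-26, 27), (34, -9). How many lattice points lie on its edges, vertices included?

The number of boundary lattice points is Σ gcd(|Δx|,|Δy|) = gcd(30,19) + gcd(20,31) + gcd(6,20) + gcd(60,36) + gcd(16,34) = 1+1+2+12+2 = 18.

18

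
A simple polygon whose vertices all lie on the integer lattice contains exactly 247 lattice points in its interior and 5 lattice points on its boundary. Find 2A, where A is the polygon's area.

By Pick's theorem, A = I + B/2 − 1 = 247 + 5/2 − 1 = 497/2.
Hence 2A = 497.

497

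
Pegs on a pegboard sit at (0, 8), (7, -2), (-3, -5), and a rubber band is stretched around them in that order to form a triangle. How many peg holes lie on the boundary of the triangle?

3

The number of boundary lattice points is Σ gcd(|Δx|,|Δy|) = gcd(7,10) + gcd(10,3) + gcd(3,13) = 1+1+1 = 3.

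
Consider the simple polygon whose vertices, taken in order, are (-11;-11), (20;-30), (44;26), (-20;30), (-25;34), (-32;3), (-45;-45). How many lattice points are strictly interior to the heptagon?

3420

The shoelace formula gives twice the area as |[(-11)·(-30) − 20·(-11)] + [20·26 − 44·(-30)] + [44·30 − (-20)·26] + [(-20)·34 − (-25)·30] + [(-25)·3 − (-32)·34] + [(-32)·(-45) − (-45)·3] + [(-45)·(-11) − (-11)·(-45)]| = 6888, so the area is 3444.
Summing gcd(|Δx|,|Δy|) over the edges gives the boundary count: gcd(31,19) + gcd(24,56) + gcd(64,4) + gcd(5,4) + gcd(7,31) + gcd(13,48) + gcd(34,34) = 1+8+4+1+1+1+34 = 50.
By Pick's theorem A = I + B/2 − 1, so I = 3444 − 50/2 + 1 = 3420.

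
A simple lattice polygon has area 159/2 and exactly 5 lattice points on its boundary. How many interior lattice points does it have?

78

Pick's theorem A = I + B/2 − 1 rearranges to I = A − B/2 + 1 = 159/2 − 5/2 + 1 = 78.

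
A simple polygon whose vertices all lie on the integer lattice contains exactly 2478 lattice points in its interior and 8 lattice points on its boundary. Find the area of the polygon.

2481

By Pick's theorem, A = I + B/2 − 1 = 2478 + 8/2 − 1 = 2481.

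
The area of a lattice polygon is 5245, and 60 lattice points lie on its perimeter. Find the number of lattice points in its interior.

Pick's theorem A = I + B/2 − 1 rearranges to I = A − B/2 + 1 = 5245 − 60/2 + 1 = 5216.

5216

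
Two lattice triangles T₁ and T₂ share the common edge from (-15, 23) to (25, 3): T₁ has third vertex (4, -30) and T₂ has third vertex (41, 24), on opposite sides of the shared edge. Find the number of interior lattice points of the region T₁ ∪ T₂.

The union is the simple quadrilateral with vertices (-15, 23), (4, -30), (25, 3), (41, 24) in order.
The shoelace formula gives twice the area as |((-15)·(-30) − 4·23) + (4·3 − 25·(-30)) + (25·24 − 41·3) + (41·23 − (-15)·24)| = 2900, so the area is 1450.
Summing gcd(|Δx|,|Δy|) over the edges gives the boundary count: gcd(19,53) + gcd(21,33) + gcd(16,21) + gcd(56,1) = 1+3+1+1 = 6.
By Pick's theorem I = A − B/2 + 1 = 1450 − 6/2 + 1 = 1448.

1448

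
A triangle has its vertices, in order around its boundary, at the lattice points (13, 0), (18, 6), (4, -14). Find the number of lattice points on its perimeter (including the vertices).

4

Summing gcd(|Δx|,|Δy|) over the edges gives the boundary count: gcd(5,6) + gcd(14,20) + gcd(9,14) = 1+2+1 = 4.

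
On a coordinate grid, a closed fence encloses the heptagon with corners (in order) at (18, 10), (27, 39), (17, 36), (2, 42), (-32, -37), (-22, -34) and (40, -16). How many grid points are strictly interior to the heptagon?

2659

By the shoelace formula, twice the signed area is |(18·39 − 27·10) + (27·36 − 17·39) + (17·42 − 2·36) + (2·(-37) − (-32)·42) + ((-32)·(-34) − (-22)·(-37)) + ((-22)·(-16) − 40·(-34)) + (40·10 − 18·(-16))| = 5327, so the area is 5327/2.
Summing gcd(|Δx|,|Δy|) over the edges gives the boundary count: gcd(9,29) + gcd(10,3) + gcd(15,6) + gcd(34,79) + gcd(10,3) + gcd(62,18) + gcd(22,26) = 1+1+3+1+1+2+2 = 11.
By Pick's theorem A = I + B/2 − 1, so I = 5327/2 − 11/2 + 1 = 2659.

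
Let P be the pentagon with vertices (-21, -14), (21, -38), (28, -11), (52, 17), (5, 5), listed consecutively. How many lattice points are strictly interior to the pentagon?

1586

By the shoelace formula, twice the signed area is |((-21)·(-38) − 21·(-14)) + (21·(-11) − 28·(-38)) + (28·17 − 52·(-11)) + (52·5 − 5·17) + (5·(-14) − (-21)·5)| = 3183, so the area is 3183/2.
The number of boundary lattice points is Σ gcd(|Δx|,|Δy|) = gcd(42,24) + gcd(7,27) + gcd(24,28) + gcd(47,12) + gcd(26,19) = 6+1+4+1+1 = 13.
Pick's theorem gives I = A − B/2 + 1 = 3183/2 − 13/2 + 1 = 1586.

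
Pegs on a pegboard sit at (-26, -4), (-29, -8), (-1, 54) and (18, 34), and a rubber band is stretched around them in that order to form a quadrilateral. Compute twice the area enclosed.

By the shoelace formula, twice the signed area is |[(-26)·(-8) − (-29)·(-4)] + [(-29)·54 − (-1)·(-8)] + [(-1)·34 − 18·54] + [18·(-4) − (-26)·34]| = 1676, so the area is 838.

1676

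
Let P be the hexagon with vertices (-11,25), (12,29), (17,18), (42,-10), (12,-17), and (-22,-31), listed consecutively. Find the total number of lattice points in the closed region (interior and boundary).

By the shoelace formula, twice the signed area is |((-11)·29 − 12·25) + (12·18 − 17·29) + (17·(-10) − 42·18) + (42·(-17) − 12·(-10)) + (12·(-31) − (-22)·(-17)) + ((-22)·25 − (-11)·(-31))| = 4053, so the area is 4053/2.
Along each edge there are gcd(|Δx|,|Δy|)+1 lattice points, so counting each shared vertex once the boundary has gcd(23,4) + gcd(5,11) + gcd(25,28) + gcd(30,7) + gcd(34,14) + gcd(11,56) = 1+1+1+1+2+1 = 7.
Pick's theorem gives I = A − B/2 + 1 = 4053/2 − 7/2 + 1 = 2024, so the closed region contains I + B = 2024 + 7 = 2031 lattice points.

2031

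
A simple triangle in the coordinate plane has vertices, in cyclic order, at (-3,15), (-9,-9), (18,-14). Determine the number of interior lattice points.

336

The shoelace formula gives twice the area as |((-3)·(-9) − (-9)·15) + ((-9)·(-14) − 18·(-9)) + (18·15 − (-3)·(-14))| = 678, so the area is 339.
Summing gcd(|Δx|,|Δy|) over the edges gives the boundary count: gcd(6,24) + gcd(27,5) + gcd(21,29) = 6+1+1 = 8.
By Pick's theorem A = I + B/2 − 1, so I = 339 − 8/2 + 1 = 336.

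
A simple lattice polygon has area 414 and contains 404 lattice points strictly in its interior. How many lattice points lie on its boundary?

22

Pick's theorem gives A = I + B/2 − 1, so B = 2(A − I + 1) = 2(414 − 404 + 1) = 22.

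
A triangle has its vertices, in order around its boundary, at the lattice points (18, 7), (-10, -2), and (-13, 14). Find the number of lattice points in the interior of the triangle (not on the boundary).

By the shoelace formula, twice the signed area is |(18·(-2) − (-10)·7) + ((-10)·14 − (-13)·(-2)) + ((-13)·7 − 18·14)| = 475, so the area is 475/2.
Along each edge there are gcd(|Δx|,|Δy|)+1 lattice points, so counting each shared vertex once the boundary has gcd(28,9) + gcd(3,16) + gcd(31,7) = 1+1+1 = 3.
By Pick's theorem A = I + B/2 − 1, so I = 475/2 − 3/2 + 1 = 237.

237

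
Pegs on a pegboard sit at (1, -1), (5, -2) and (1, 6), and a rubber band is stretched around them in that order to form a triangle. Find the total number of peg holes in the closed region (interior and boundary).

The shoelace formula gives twice the area as |[1·(-2) − 5·(-1)] + [5·6 − 1·(-2)] + [1·(-1) − 1·6]| = 28, so the area is 14.
Summing gcd(|Δx|,|Δy|) over the edges gives the boundary count: gcd(4,1) + gcd(4,8) + gcd(0,7) = 1+4+7 = 12.
Pick's theorem gives I = A − B/2 + 1 = 14 − 12/2 + 1 = 9, so the closed region contains I + B = 9 + 12 = 21 lattice points.

21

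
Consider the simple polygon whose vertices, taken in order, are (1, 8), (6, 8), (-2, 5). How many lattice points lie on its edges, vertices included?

The number of boundary lattice points is Σ gcd(|Δx|,|Δy|) = gcd(5,0) + gcd(8,3) + gcd(3,3) = 5+1+3 = 9.

9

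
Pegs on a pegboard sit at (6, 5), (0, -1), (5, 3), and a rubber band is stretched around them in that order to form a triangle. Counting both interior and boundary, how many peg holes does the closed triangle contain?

8

By the shoelace formula, twice the signed area is |[6·(-1) − 0·5] + [0·3 − 5·(-1)] + [5·5 − 6·3]| = 6, so the area is 3.
The number of boundary lattice points is Σ gcd(|Δx|,|Δy|) = gcd(6,6) + gcd(5,4) + gcd(1,2) = 6+1+1 = 8.
Pick's theorem gives I = A − B/2 + 1 = 3 − 8/2 + 1 = 0, so the closed region contains I + B = 0 + 8 = 8 lattice points.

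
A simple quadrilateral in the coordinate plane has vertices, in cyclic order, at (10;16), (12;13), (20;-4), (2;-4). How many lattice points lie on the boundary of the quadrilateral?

Along each edge there are gcd(|Δx|,|Δy|)+1 lattice points, so counting each shared vertex once the boundary has gcd(2,3) + gcd(8,17) + gcd(18,0) + gcd(8,20) = 1+1+18+4 = 24.

24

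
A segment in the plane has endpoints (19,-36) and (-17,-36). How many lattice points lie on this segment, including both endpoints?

The number of lattice points on a segment between lattice points is gcd(|Δx|,|Δy|) + 1 = gcd(36,0) + 1 = 36 + 1 = 37.

37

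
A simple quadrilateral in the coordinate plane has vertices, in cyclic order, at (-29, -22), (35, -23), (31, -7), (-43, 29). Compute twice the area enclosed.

By the shoelace formula, twice the signed area is |((-29)·(-23) − 35·(-22)) + (35·(-7) − 31·(-23)) + (31·29 − (-43)·(-7)) + ((-43)·(-22) − (-29)·29)| = 4290, so the area is 2145.

4290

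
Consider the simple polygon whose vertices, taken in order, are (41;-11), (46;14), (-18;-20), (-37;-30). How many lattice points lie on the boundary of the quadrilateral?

9

Summing gcd(|Δx|,|Δy|) over the edges gives the boundary count: gcd(5,25) + gcd(64,34) + gcd(19,10) + gcd(78,19) = 5+2+1+1 = 9.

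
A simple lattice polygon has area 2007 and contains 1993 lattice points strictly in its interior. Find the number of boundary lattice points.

Pick's theorem gives A = I + B/2 − 1, so B = 2(A − I + 1) = 2(2007 − 1993 + 1) = 30.

30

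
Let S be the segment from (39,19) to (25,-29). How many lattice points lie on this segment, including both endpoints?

The number of lattice points on a segment between lattice points is gcd(|Δx|,|Δy|) + 1 = gcd(14,48) + 1 = 2 + 1 = 3.

3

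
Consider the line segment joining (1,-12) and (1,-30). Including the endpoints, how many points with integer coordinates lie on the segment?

The number of lattice points on a segment between lattice points is gcd(|Δx|,|Δy|) + 1 = gcd(0,18) + 1 = 18 + 1 = 19.

19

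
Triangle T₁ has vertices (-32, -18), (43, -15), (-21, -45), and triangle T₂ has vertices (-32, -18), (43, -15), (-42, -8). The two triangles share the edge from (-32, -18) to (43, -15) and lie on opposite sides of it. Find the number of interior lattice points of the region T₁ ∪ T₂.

1413

The union is the simple quadrilateral with vertices (-32, -18), (-21, -45), (43, -15), (-42, -8) in order.
The shoelace formula gives twice the area as |((-32)·(-45) − (-21)·(-18)) + ((-21)·(-15) − 43·(-45)) + (43·(-8) − (-42)·(-15)) + ((-42)·(-18) − (-32)·(-8))| = 2838, so the area is 1419.
The number of boundary lattice points is Σ gcd(|Δx|,|Δy|) = gcd(11,27) + gcd(64,30) + gcd(85,7) + gcd(10,10) = 1+2+1+10 = 14.
By Pick's theorem I = A − B/2 + 1 = 1419 − 14/2 + 1 = 1413.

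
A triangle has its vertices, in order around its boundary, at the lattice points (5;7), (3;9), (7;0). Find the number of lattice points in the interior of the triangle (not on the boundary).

4

The shoelace formula gives twice the area as |(5·9 − 3·7) + (3·0 − 7·9) + (7·7 − 5·0)| = 10, so the area is 5.
Along each edge there are gcd(|Δx|,|Δy|)+1 lattice points, so counting each shared vertex once the boundary has gcd(2,2) + gcd(4,9) + gcd(2,7) = 2+1+1 = 4.
By Pick's theorem A = I + B/2 − 1, so I = 5 − 4/2 + 1 = 4.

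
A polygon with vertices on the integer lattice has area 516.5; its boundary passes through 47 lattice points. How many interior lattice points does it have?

From Pick's theorem, I = A − B/2 + 1 = 516.5 − 47/2 + 1 = 494.

494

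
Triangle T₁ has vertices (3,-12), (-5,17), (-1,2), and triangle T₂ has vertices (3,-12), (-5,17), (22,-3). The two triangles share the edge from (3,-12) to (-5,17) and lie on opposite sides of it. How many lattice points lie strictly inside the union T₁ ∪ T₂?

The union is the simple quadrilateral with vertices (3,-12), (-1,2), (-5,17), (22,-3) in order.
Using the shoelace formula, 2A = |[3·2 − (-1)·(-12)] + [(-1)·17 − (-5)·2] + [(-5)·(-3) − 22·17] + [22·(-12) − 3·(-3)]| = 627, so the area is 313.5.
Along each edge there are gcd(|Δx|,|Δy|)+1 lattice points, so counting each shared vertex once the boundary has gcd(4,14) + gcd(4,15) + gcd(27,20) + gcd(19,9) = 2+1+1+1 = 5.
By Pick's theorem I = A − B/2 + 1 = 313.5 − 5/2 + 1 = 312.

312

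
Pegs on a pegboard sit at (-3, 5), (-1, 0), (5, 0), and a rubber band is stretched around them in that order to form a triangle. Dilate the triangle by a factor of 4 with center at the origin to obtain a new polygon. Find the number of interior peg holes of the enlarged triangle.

225

By the shoelace formula, twice the signed area is |[(-3)·0 − (-1)·5] + [(-1)·0 − 5·0] + [5·5 − (-3)·0]| = 30, so the area is 15.
The number of boundary lattice points is Σ gcd(|Δx|,|Δy|) = gcd(2,5) + gcd(6,0) + gcd(8,5) = 1+6+1 = 8.
Scaling by 4 multiplies the area by 4² = 16 (so the new area is 240) and multiplies the boundary lattice-point count by 4, giving 32.
By Pick's theorem, the interior count of the dilated polygon is 240 − 32/2 + 1 = 225.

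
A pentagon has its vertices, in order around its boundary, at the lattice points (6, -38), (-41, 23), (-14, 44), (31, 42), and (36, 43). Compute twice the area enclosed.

By the shoelace formula, twice the signed area is |(6·23 − (-41)·(-38)) + ((-41)·44 − (-14)·23) + ((-14)·42 − 31·44) + (31·43 − 36·42) + (36·(-38) − 6·43)| = 6659, so the area is 6659/2.

6659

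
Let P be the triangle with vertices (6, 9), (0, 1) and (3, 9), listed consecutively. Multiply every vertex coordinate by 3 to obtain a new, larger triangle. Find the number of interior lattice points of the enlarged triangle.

By the shoelace formula, twice the signed area is |[6·1 − 0·9] + [0·9 − 3·1] + [3·9 − 6·9]| = 24, so the area is 12.
Summing gcd(|Δx|,|Δy|) over the edges gives the boundary count: gcd(6,8) + gcd(3,8) + gcd(3,0) = 2+1+3 = 6.
Scaling by 3 multiplies the area by 3² = 9 (so the new area is 108) and multiplies the boundary lattice-point count by 3, giving 18.
By Pick's theorem, the interior count of the dilated polygon is 108 − 18/2 + 1 = 100.

100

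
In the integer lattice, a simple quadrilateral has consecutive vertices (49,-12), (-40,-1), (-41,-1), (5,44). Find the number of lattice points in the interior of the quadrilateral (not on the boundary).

The shoelace formula gives twice the area as |[49·(-1) − (-40)·(-12)] + [(-40)·(-1) − (-41)·(-1)] + [(-41)·44 − 5·(-1)] + [5·(-12) − 49·44]| = 4545, so the area is 4545/2.
The number of boundary lattice points is Σ gcd(|Δx|,|Δy|) = gcd(89,11) + gcd(1,0) + gcd(46,45) + gcd(44,56) = 1+1+1+4 = 7.
Pick's theorem gives I = A − B/2 + 1 = 4545/2 − 7/2 + 1 = 2270.

2270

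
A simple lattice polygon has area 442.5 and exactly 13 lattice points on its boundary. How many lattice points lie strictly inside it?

From Pick's theorem, I = A − B/2 + 1 = 442.5 − 13/2 + 1 = 437.

437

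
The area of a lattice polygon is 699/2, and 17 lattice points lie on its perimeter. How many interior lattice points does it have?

342

From Pick's theorem, I = A − B/2 + 1 = 699/2 − 17/2 + 1 = 342.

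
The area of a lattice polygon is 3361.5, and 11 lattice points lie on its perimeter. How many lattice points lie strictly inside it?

Pick's theorem A = I + B/2 − 1 rearranges to I = A − B/2 + 1 = 3361.5 − 11/2 + 1 = 3357.

3357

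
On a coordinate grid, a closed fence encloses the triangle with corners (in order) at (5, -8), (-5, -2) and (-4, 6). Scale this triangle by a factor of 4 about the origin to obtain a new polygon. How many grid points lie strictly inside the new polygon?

681

By the shoelace formula, twice the signed area is |(5·(-2) − (-5)·(-8)) + ((-5)·6 − (-4)·(-2)) + ((-4)·(-8) − 5·6)| = 86, so the area is 43.
Summing gcd(|Δx|,|Δy|) over the edges gives the boundary count: gcd(10,6) + gcd(1,8) + gcd(9,14) = 2+1+1 = 4.
Scaling by 4 multiplies the area by 4² = 16 (so the new area is 688) and multiplies the boundary lattice-point count by 4, giving 16.
By Pick's theorem, the interior count of the dilated polygon is 688 − 16/2 + 1 = 681.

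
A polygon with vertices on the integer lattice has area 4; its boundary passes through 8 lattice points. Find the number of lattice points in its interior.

Pick's theorem A = I + B/2 − 1 rearranges to I = A − B/2 + 1 = 4 − 8/2 + 1 = 1.

1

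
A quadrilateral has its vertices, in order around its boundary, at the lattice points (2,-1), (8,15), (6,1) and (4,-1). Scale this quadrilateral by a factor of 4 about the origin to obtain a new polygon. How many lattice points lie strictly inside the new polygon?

433

Using the shoelace formula, 2A = |(2·15 − 8·(-1)) + (8·1 − 6·15) + (6·(-1) − 4·1) + (4·(-1) − 2·(-1))| = 56, so the area is 28.
Summing gcd(|Δx|,|Δy|) over the edges gives the boundary count: gcd(6,16) + gcd(2,14) + gcd(2,2) + gcd(2,0) = 2+2+2+2 = 8.
Scaling by 4 multiplies the area by 4² = 16 (so the new area is 448) and multiplies the boundary lattice-point count by 4, giving 32.
By Pick's theorem, the interior count of the dilated polygon is 448 − 32/2 + 1 = 433.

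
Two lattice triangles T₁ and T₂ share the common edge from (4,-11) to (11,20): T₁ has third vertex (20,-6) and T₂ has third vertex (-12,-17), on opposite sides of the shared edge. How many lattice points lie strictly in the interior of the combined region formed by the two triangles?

The union is the simple quadrilateral with vertices (4,-11), (20,-6), (11,20), (-12,-17) in order.
The shoelace formula gives twice the area as |(4·(-6) − 20·(-11)) + (20·20 − 11·(-6)) + (11·(-17) − (-12)·20) + ((-12)·(-11) − 4·(-17))| = 915, so the area is 915/2.
The number of boundary lattice points is Σ gcd(|Δx|,|Δy|) = gcd(16,5) + gcd(9,26) + gcd(23,37) + gcd(16,6) = 1+1+1+2 = 5.
By Pick's theorem I = A − B/2 + 1 = 915/2 − 5/2 + 1 = 456.

456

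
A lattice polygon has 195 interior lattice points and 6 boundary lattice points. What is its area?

By Pick's theorem, A = I + B/2 − 1 = 195 + 6/2 − 1 = 197.

197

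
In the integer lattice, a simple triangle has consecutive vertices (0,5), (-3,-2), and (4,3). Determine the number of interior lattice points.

16

By the shoelace formula, twice the signed area is |(0·(-2) − (-3)·5) + ((-3)·3 − 4·(-2)) + (4·5 − 0·3)| = 34, so the area is 17.
Summing gcd(|Δx|,|Δy|) over the edges gives the boundary count: gcd(3,7) + gcd(7,5) + gcd(4,2) = 1+1+2 = 4.
By Pick's theorem A = I + B/2 − 1, so I = 17 − 4/2 + 1 = 16.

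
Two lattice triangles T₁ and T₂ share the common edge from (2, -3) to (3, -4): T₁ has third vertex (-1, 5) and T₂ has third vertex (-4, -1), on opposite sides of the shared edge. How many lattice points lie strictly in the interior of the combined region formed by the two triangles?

3

The union is the simple quadrilateral with vertices (2, -3), (-1, 5), (3, -4), (-4, -1) in order.
Using the shoelace formula, 2A = |(2·5 − (-1)·(-3)) + ((-1)·(-4) − 3·5) + (3·(-1) − (-4)·(-4)) + ((-4)·(-3) − 2·(-1))| = 9, so the area is 9/2.
Along each edge there are gcd(|Δx|,|Δy|)+1 lattice points, so counting each shared vertex once the boundary has gcd(3,8) + gcd(4,9) + gcd(7,3) + gcd(6,2) = 1+1+1+2 = 5.
By Pick's theorem I = A − B/2 + 1 = 9/2 − 5/2 + 1 = 3.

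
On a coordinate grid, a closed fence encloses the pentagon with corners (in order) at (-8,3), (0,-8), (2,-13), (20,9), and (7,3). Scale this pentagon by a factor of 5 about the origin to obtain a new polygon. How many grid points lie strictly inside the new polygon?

By the shoelace formula, twice the signed area is |[(-8)·(-8) − 0·3] + [0·(-13) − 2·(-8)] + [2·9 − 20·(-13)] + [20·3 − 7·9] + [7·3 − (-8)·3]| = 400, so the area is 200.
The number of boundary lattice points is Σ gcd(|Δx|,|Δy|) = gcd(8,11) + gcd(2,5) + gcd(18,22) + gcd(13,6) + gcd(15,0) = 1+1+2+1+15 = 20.
Scaling by 5 multiplies the area by 5² = 25 (so the new area is 5000) and multiplies the boundary lattice-point count by 5, giving 100.
By Pick's theorem, the interior count of the dilated polygon is 5000 − 100/2 + 1 = 4951.

4951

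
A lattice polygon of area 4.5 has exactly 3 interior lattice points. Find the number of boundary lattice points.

5

Pick's theorem gives A = I + B/2 − 1, so B = 2(A − I + 1) = 2(4.5 − 3 + 1) = 5.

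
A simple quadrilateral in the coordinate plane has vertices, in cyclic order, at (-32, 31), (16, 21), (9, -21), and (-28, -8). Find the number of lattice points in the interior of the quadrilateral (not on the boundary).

Using the shoelace formula, 2A = |((-32)·21 − 16·31) + (16·(-21) − 9·21) + (9·(-8) − (-28)·(-21)) + ((-28)·31 − (-32)·(-8))| = 3477, so the area is 3477/2.
Along each edge there are gcd(|Δx|,|Δy|)+1 lattice points, so counting each shared vertex once the boundary has gcd(48,10) + gcd(7,42) + gcd(37,13) + gcd(4,39) = 2+7+1+1 = 11.
By Pick's theorem A = I + B/2 − 1, so I = 3477/2 − 11/2 + 1 = 1734.

1734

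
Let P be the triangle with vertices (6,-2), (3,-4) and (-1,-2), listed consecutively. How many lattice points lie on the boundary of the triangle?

10

Summing gcd(|Δx|,|Δy|) over the edges gives the boundary count: gcd(3,2) + gcd(4,2) + gcd(7,0) = 1+2+7 = 10.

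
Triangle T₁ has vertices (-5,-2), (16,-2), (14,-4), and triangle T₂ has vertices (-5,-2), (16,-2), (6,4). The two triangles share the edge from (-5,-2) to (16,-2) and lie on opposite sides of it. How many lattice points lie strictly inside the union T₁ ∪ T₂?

The union is the simple quadrilateral with vertices (-5,-2), (14,-4), (16,-2), (6,4) in order.
The shoelace formula gives twice the area as |[(-5)·(-4) − 14·(-2)] + [14·(-2) − 16·(-4)] + [16·4 − 6·(-2)] + [6·(-2) − (-5)·4]| = 168, so the area is 84.
Summing gcd(|Δx|,|Δy|) over the edges gives the boundary count: gcd(19,2) + gcd(2,2) + gcd(10,6) + gcd(11,6) = 1+2+2+1 = 6.
By Pick's theorem I = A − B/2 + 1 = 84 − 6/2 + 1 = 82.

82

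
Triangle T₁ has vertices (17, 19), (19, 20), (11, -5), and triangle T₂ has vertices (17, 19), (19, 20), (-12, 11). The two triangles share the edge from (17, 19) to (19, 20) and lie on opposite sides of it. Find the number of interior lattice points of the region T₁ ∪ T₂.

The union is the simple quadrilateral with vertices (17, 19), (11, -5), (19, 20), (-12, 11) in order.
The shoelace formula gives twice the area as |[17·(-5) − 11·19] + [11·20 − 19·(-5)] + [19·11 − (-12)·20] + [(-12)·19 − 17·11]| = 55, so the area is 55/2.
Along each edge there are gcd(|Δx|,|Δy|)+1 lattice points, so counting each shared vertex once the boundary has gcd(6,24) + gcd(8,25) + gcd(31,9) + gcd(29,8) = 6+1+1+1 = 9.
By Pick's theorem I = A − B/2 + 1 = 55/2 − 9/2 + 1 = 24.

24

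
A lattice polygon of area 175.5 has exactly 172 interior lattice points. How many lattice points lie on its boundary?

9

Pick's theorem gives A = I + B/2 − 1, so B = 2(A − I + 1) = 2(175.5 − 172 + 1) = 9.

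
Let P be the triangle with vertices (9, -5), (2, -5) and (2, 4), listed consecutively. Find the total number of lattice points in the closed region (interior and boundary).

41

Using the shoelace formula, 2A = |[9·(-5) − 2·(-5)] + [2·4 − 2·(-5)] + [2·(-5) − 9·4]| = 63, so the area is 31.5.
The number of boundary lattice points is Σ gcd(|Δx|,|Δy|) = gcd(7,0) + gcd(0,9) + gcd(7,9) = 7+9+1 = 17.
Pick's theorem gives I = A − B/2 + 1 = 31.5 − 17/2 + 1 = 24, so the closed region contains I + B = 24 + 17 = 41 lattice points.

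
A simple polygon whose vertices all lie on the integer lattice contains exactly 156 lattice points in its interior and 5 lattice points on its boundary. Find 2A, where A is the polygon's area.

By Pick's theorem, A = I + B/2 − 1 = 156 + 5/2 − 1 = 315/2.
Hence 2A = 315.

315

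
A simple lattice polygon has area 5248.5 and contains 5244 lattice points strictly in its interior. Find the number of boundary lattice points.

11

Pick's theorem gives A = I + B/2 − 1, so B = 2(A − I + 1) = 2(5248.5 − 5244 + 1) = 11.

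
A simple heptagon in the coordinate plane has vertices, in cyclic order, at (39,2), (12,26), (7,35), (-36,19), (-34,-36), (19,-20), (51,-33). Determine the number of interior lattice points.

3851

Using the shoelace formula, 2A = |(39·26 − 12·2) + (12·35 − 7·26) + (7·19 − (-36)·35) + ((-36)·(-36) − (-34)·19) + ((-34)·(-20) − 19·(-36)) + (19·(-33) − 51·(-20)) + (51·2 − 39·(-33))| = 7709, so the area is 7709/2.
Along each edge there are gcd(|Δx|,|Δy|)+1 lattice points, so counting each shared vertex once the boundary has gcd(27,24) + gcd(5,9) + gcd(43,16) + gcd(2,55) + gcd(53,16) + gcd(32,13) + gcd(12,35) = 3+1+1+1+1+1+1 = 9.
Pick's theorem gives I = A − B/2 + 1 = 7709/2 − 9/2 + 1 = 3851.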